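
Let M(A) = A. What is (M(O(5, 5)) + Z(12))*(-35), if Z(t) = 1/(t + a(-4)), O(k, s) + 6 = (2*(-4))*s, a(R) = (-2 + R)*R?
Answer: 57925/36 ≈ 1609.0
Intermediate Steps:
a(R) = R*(-2 + R)
O(k, s) = -6 - 8*s (O(k, s) = -6 + (2*(-4))*s = -6 - 8*s)
Z(t) = 1/(24 + t) (Z(t) = 1/(t - 4*(-2 - 4)) = 1/(t - 4*(-6)) = 1/(t + 24) = 1/(24 + t))
(M(O(5, 5)) + Z(12))*(-35) = ((-6 - 8*5) + 1/(24 + 12))*(-35) = ((-6 - 40) + 1/36)*(-35) = (-46 + 1/36)*(-35) = -1655/36*(-35) = 57925/36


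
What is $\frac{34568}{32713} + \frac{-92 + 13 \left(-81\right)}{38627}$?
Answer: $\frac{1297801751}{1263605051} \approx 1.0271$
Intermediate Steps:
$\frac{34568}{32713} + \frac{-92 + 13 \left(-81\right)}{38627} = 34568 \cdot \frac{1}{32713} + \left(-92 - 1053\right) \frac{1}{38627} = \frac{34568}{32713} - \frac{1145}{38627} = \frac{1297801751}{1263605051}$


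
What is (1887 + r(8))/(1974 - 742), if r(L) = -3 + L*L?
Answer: 487/308 ≈ 1.5812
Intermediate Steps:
r(L) = -3 + L²
(1887 + r(8))/(1974 - 742) = (1887 + (-3 + 8²))/(1974 - 742) = (1887 + (-3 + 64))/1232 = (1887 + 61)*(1/1232) = 1948*(1/1232) = 487/308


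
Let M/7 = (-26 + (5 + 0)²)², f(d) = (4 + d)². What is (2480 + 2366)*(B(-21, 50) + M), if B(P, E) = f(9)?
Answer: 852896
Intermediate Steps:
B(P, E) = 169 (B(P, E) = (4 + 9)² = 13² = 169)
M = 7 (M = 7*(-26 + (5 + 0)²)² = 7*(-26 + 5²)² = 7*(-26 + 25)² = 7*(-1)² = 7*1 = 7)
(2480 + 2366)*(B(-21, 50) + M) = (2480 + 2366)*(169 + 7) = 4846*176 = 852896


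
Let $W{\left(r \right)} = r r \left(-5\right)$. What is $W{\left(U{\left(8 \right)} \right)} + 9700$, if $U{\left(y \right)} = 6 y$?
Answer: $-1820$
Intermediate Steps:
$W{\left(r \right)} = - 5 r^{2}$ ($W{\left(r \right)} = r \left(- 5 r\right) = - 5 r^{2}$)
$W{\left(U{\left(8 \right)} \right)} + 9700 = - 5 \left(6 \cdot 8\right)^{2} + 9700 = - 5 \cdot 48^{2} + 9700 = \left(-5\right) 2304 + 9700 = -11520 + 9700 = -1820$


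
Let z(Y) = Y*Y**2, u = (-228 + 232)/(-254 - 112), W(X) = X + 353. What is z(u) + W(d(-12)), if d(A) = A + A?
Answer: 2016272215/6128487 ≈ 329.00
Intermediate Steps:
d(A) = 2*A
W(X) = 353 + X
u = -2/183 (u = 4/(-366) = 4*(-1/366) = -2/183 ≈ -0.010929)
z(Y) = Y**3
z(u) + W(d(-12)) = (-2/183)**3 + (353 + 2*(-12)) = -8/6128487 + (353 - 24) = -8/6128487 + 329 = 2016272215/6128487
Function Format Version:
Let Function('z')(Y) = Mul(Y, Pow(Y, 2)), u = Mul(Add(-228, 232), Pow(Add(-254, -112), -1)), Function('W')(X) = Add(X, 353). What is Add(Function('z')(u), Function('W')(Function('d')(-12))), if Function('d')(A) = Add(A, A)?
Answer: Rational(2016272215, 6128487) ≈ 329.00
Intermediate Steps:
Function('d')(A) = Mul(2, A)
Function('W')(X) = Add(353, X)
u = Rational(-2, 183) (u = Mul(4, Pow(-366, -1)) = Mul(4, Rational(-1, 366)) = Rational(-2, 183) ≈ -0.010929)
Function('z')(Y) = Pow(Y, 3)
Add(Function('z')(u), Function('W')(Function('d')(-12))) = Add(Pow(Rational(-2, 183), 3), Add(353, Mul(2, -12))) = Add(Rational(-8, 6128487), Add(353, -24)) = Add(Rational(-8, 6128487), 329) = Rational(2016272215, 6128487)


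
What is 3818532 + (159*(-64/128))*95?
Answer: 7621959/2 ≈ 3.8110e+6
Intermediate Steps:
3818532 + (159*(-64/128))*95 = 3818532 + (159*(-64*1/128))*95 = 3818532 + (159*(-½))*95 = 3818532 - 159/2*95 = 3818532 - 15105/2 = 7621959/2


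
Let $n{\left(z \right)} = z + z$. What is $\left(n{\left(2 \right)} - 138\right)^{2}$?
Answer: $17956$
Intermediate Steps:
$n{\left(z \right)} = 2 z$
$\left(n{\left(2 \right)} - 138\right)^{2} = \left(2 \cdot 2 - 138\right)^{2} = \left(4 - 138\right)^{2} = \left(-134\right)^{2} = 17956$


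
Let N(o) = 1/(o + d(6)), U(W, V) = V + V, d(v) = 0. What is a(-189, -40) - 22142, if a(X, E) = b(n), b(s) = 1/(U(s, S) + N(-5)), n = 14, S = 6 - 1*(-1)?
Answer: -1527793/69 ≈ -22142.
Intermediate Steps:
S = 7 (S = 6 + 1 = 7)
U(W, V) = 2*V
N(o) = 1/o (N(o) = 1/(o + 0) = 1/o)
b(s) = 5/69 (b(s) = 1/(2*7 + 1/(-5)) = 1/(14 - 1/5) = 1/(69/5) = 5/69)
a(X, E) = 5/69
a(-189, -40) - 22142 = 5/69 - 22142 = -1527793/69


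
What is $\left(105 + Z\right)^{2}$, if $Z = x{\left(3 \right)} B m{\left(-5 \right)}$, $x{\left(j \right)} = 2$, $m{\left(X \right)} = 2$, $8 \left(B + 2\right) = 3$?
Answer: $\frac{38809}{4} \approx 9702.3$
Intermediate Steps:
$B = - \frac{13}{8}$ ($B = -2 + \frac{1}{8} \cdot 3 = -2 + \frac{3}{8} = - \frac{13}{8} \approx -1.625$)
$Z = - \frac{13}{2}$ ($Z = 2 \left(- \frac{13}{8}\right) 2 = \left(- \frac{13}{4}\right) 2 = - \frac{13}{2} \approx -6.5$)
$\left(105 + Z\right)^{2} = \left(105 - \frac{13}{2}\right)^{2} = \left(\frac{197}{2}\right)^{2} = \frac{38809}{4}$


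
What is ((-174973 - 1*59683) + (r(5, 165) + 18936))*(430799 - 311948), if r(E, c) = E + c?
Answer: -25618333050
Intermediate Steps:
((-174973 - 1*59683) + (r(5, 165) + 18936))*(430799 - 311948) = ((-174973 - 1*59683) + ((5 + 165) + 18936))*(430799 - 311948) = ((-174973 - 59683) + (170 + 18936))*118851 = (-234656 + 19106)*118851 = -215550*118851 = -25618333050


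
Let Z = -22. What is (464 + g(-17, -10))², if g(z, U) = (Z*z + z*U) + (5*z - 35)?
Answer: 788544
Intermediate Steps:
g(z, U) = -35 - 17*z + U*z (g(z, U) = (-22*z + z*U) + (5*z - 35) = (-22*z + U*z) + (-35 + 5*z) = -35 - 17*z + U*z)
(464 + g(-17, -10))² = (464 + (-35 - 17*(-17) - 10*(-17)))² = (464 + (-35 + 289 + 170))² = (464 + 424)² = 888² = 788544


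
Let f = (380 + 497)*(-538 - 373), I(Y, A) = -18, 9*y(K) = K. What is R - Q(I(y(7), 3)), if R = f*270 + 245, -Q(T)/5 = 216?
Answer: -215714365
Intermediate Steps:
y(K) = K/9
Q(T) = -1080 (Q(T) = -5*216 = -1080)
f = -798947 (f = 877*(-911) = -798947)
R = -215715445 (R = -798947*270 + 245 = -215715690 + 245 = -215715445)
R - Q(I(y(7), 3)) = -215715445 - 1*(-1080) = -215715445 + 1080 = -215714365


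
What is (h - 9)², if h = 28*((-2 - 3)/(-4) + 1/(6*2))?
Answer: 7225/9 ≈ 802.78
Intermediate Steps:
h = 112/3 (h = 28*(-5*(-¼) + 1/12) = 28*(5/4 + 1*(1/12)) = 28*(5/4 + 1/12) = 28*(4/3) = 112/3 ≈ 37.333)
(h - 9)² = (112/3 - 9)² = (85/3)² = 7225/9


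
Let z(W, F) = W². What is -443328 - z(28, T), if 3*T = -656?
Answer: -444112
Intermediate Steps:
T = -656/3 (T = (⅓)*(-656) = -656/3 ≈ -218.67)
-443328 - z(28, T) = -443328 - 1*28² = -443328 - 1*784 = -443328 - 784 = -444112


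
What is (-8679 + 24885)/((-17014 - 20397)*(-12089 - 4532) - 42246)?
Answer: 16206/621765985 ≈ 2.6064e-5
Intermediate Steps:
(-8679 + 24885)/((-17014 - 20397)*(-12089 - 4532) - 42246) = 16206/(-37411*(-16621) - 42246) = 16206/(621808231 - 42246) = 16206/621765985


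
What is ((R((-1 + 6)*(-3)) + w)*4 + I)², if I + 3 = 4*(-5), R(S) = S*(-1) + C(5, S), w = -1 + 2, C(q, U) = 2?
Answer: 2401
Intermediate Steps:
w = 1
R(S) = 2 - S (R(S) = S*(-1) + 2 = -S + 2 = 2 - S)
I = -23 (I = -3 + 4*(-5) = -3 - 20 = -23)
((R((-1 + 6)*(-3)) + w)*4 + I)² = (((2 - (-1 + 6)*(-3)) + 1)*4 - 23)² = (((2 - 5*(-3)) + 1)*4 - 23)² = (((2 - 1*(-15)) + 1)*4 - 23)² = (((2 + 15) + 1)*4 - 23)² = ((17 + 1)*4 - 23)² = (18*4 - 23)² = (72 - 23)² = 49² = 2401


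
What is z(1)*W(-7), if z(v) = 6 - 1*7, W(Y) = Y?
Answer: 7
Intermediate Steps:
z(v) = -1 (z(v) = 6 - 7 = -1)
z(1)*W(-7) = -1*(-7) = 7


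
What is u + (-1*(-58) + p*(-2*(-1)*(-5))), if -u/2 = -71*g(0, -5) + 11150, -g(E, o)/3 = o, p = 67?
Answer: -20782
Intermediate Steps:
g(E, o) = -3*o
u = -20170 (u = -2*(-(-213)*(-5) + 11150) = -2*(-71*15 + 11150) = -2*(-1065 + 11150) = -2*10085 = -20170)
u + (-1*(-58) + p*(-2*(-1)*(-5))) = -20170 + (-1*(-58) + 67*(-2*(-1)*(-5))) = -20170 + (58 + 67*(2*(-5))) = -20170 + (58 + 67*(-10)) = -20170 + (58 - 670) = -20170 - 612 = -20782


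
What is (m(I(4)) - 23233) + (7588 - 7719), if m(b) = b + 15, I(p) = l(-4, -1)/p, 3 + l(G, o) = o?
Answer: -23350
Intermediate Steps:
l(G, o) = -3 + o
I(p) = -4/p (I(p) = (-3 - 1)/p = -4/p)
m(b) = 15 + b
(m(I(4)) - 23233) + (7588 - 7719) = ((15 - 4/4) - 23233) + (7588 - 7719) = ((15 - 4*¼) - 23233) - 131 = ((15 - 1) - 23233) - 131 = (14 - 23233) - 131 = -23219 - 131 = -23350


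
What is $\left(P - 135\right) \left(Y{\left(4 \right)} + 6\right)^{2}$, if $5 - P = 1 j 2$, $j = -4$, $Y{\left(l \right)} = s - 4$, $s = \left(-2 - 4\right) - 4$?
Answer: $-7808$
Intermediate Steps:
$s = -10$ ($s = -6 - 4 = -10$)
$Y{\left(l \right)} = -14$ ($Y{\left(l \right)} = -10 - 4 = -14$)
$P = 13$ ($P = 5 - 1 \left(-4\right) 2 = 5 - \left(-4\right) 2 = 5 - -8 = 5 + 8 = 13$)
$\left(P - 135\right) \left(Y{\left(4 \right)} + 6\right)^{2} = \left(13 - 135\right) \left(-14 + 6\right)^{2} = - 122 \left(-8\right)^{2} = \left(-122\right) 64 = -7808$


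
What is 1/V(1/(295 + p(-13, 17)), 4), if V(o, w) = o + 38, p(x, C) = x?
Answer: 282/10717 ≈ 0.026313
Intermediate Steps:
V(o, w) = 38 + o
1/V(1/(295 + p(-13, 17)), 4) = 1/(38 + 1/(295 - 13)) = 1/(38 + 1/282) = 1/(10717/282) = 282/10717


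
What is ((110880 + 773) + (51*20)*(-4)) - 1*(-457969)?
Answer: 565542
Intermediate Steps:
((110880 + 773) + (51*20)*(-4)) - 1*(-457969) = (111653 + 1020*(-4)) + 457969 = (111653 - 4080) + 457969 = 107573 + 457969 = 565542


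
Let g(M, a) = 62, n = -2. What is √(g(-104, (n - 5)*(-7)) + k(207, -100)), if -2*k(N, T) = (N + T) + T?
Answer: 3*√26/2 ≈ 7.6485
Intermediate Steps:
k(N, T) = -T - N/2 (k(N, T) = -((N + T) + T)/2 = -(N + 2*T)/2 = -T - N/2)
√(g(-104, (n - 5)*(-7)) + k(207, -100)) = √(62 + (-1*(-100) - ½*207)) = √(62 + (100 - 207/2)) = √(62 - 7/2) = √(117/2) = 3*√26/2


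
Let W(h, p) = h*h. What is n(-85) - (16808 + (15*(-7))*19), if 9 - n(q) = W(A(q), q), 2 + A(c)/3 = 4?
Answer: -14840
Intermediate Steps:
A(c) = 6 (A(c) = -6 + 3*4 = -6 + 12 = 6)
W(h, p) = h²
n(q) = -27 (n(q) = 9 - 1*6² = 9 - 1*36 = 9 - 36 = -27)
n(-85) - (16808 + (15*(-7))*19) = -27 - (16808 + (15*(-7))*19) = -27 - (16808 - 105*19) = -27 - (16808 - 1995) = -27 - 1*14813 = -27 - 14813 = -14840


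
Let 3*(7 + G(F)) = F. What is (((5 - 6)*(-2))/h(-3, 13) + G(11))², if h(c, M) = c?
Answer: 16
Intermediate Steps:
G(F) = -7 + F/3
(((5 - 6)*(-2))/h(-3, 13) + G(11))² = (((5 - 6)*(-2))/(-3) + (-7 + (⅓)*11))² = (-1*(-2)*(-⅓) + (-7 + 11/3))² = (2*(-⅓) - 10/3)² = (-⅔ - 10/3)² = (-4)² = 16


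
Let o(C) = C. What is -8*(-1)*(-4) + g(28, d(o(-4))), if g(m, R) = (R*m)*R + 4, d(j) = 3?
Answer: 224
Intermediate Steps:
g(m, R) = 4 + m*R² (g(m, R) = m*R² + 4 = 4 + m*R²)
-8*(-1)*(-4) + g(28, d(o(-4))) = -8*(-1)*(-4) + (4 + 28*3²) = 8*(-4) + (4 + 28*9) = -32 + (4 + 252) = -32 + 256 = 224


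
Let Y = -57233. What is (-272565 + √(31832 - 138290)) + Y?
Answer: -329798 + I*√106458 ≈ -3.298e+5 + 326.28*I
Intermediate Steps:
(-272565 + √(31832 - 138290)) + Y = (-272565 + √(31832 - 138290)) - 57233 = (-272565 + √(-106458)) - 57233 = (-272565 + I*√106458) - 57233 = -329798 + I*√106458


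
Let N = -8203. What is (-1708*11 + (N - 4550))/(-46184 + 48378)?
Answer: -31541/2194 ≈ -14.376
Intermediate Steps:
(-1708*11 + (N - 4550))/(-46184 + 48378) = (-1708*11 + (-8203 - 4550))/(-46184 + 48378) = (-18788 - 12753)/2194 = -31541*1/2194 = -31541/2194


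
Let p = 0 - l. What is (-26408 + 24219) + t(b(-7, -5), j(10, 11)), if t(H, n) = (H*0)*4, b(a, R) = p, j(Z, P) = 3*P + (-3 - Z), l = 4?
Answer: -2189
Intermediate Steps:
j(Z, P) = -3 - Z + 3*P
p = -4 (p = 0 - 1*4 = 0 - 4 = -4)
b(a, R) = -4
t(H, n) = 0 (t(H, n) = 0*4 = 0)
(-26408 + 24219) + t(b(-7, -5), j(10, 11)) = (-26408 + 24219) + 0 = -2189 + 0 = -2189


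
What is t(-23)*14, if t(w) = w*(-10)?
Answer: 3220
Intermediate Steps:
t(w) = -10*w
t(-23)*14 = -10*(-23)*14 = 230*14 = 3220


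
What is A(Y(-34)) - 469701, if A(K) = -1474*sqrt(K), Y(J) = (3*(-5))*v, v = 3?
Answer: -469701 - 4422*I*sqrt(5) ≈ -4.697e+5 - 9887.9*I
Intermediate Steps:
Y(J) = -45 (Y(J) = (3*(-5))*3 = -15*3 = -45)
A(Y(-34)) - 469701 = -4422*I*sqrt(5) - 469701 = -469701 - 4422*I*sqrt(5)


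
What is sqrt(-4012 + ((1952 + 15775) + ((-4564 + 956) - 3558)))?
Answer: sqrt(6549) ≈ 80.926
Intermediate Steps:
sqrt(-4012 + ((1952 + 15775) + ((-4564 + 956) - 3558))) = sqrt(-4012 + (17727 + (-3608 - 3558))) = sqrt(-4012 + (17727 - 7166)) = sqrt(-4012 + 10561) = sqrt(6549)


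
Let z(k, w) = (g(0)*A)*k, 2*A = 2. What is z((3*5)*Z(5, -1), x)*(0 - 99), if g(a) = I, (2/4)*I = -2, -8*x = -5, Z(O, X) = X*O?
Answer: -29700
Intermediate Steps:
A = 1 (A = (½)*2 = 1)
Z(O, X) = O*X
x = 5/8 (x = -⅛*(-5) = 5/8 ≈ 0.62500)
I = -4 (I = 2*(-2) = -4)
g(a) = -4
z(k, w) = -4*k (z(k, w) = (-4*1)*k = -4*k)
z((3*5)*Z(5, -1), x)*(0 - 99) = (-4*3*5*5*(-1))*(0 - 99) = -60*(-5)*(-99) = -4*(-75)*(-99) = 300*(-99) = -29700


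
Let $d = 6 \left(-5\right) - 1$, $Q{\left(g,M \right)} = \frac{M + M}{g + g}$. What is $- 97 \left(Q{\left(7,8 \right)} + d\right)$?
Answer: $\frac{20273}{7} \approx 2896.1$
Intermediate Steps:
$Q{\left(g,M \right)} = \frac{M}{g}$ ($Q{\left(g,M \right)} = \frac{2 M}{2 g} = 2 M \frac{1}{2 g} = \frac{M}{g}$)
$d = -31$ ($d = -30 - 1 = -31$)
$- 97 \left(Q{\left(7,8 \right)} + d\right) = - 97 \left(\frac{8}{7} - 31\right) = \left(-97\right) \left(- \frac{209}{7}\right) = \frac{20273}{7}$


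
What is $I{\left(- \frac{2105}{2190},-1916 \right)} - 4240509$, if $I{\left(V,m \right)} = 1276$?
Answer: $-4239233$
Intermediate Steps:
$I{\left(- \frac{2105}{2190},-1916 \right)} - 4240509 = 1276 - 4240509 = -4239233$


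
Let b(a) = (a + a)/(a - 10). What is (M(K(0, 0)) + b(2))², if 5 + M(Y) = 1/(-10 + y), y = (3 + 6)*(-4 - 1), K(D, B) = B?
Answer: 368449/12100 ≈ 30.450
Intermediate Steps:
b(a) = 2*a/(-10 + a) (b(a) = (2*a)/(-10 + a) = 2*a/(-10 + a))
y = -45 (y = 9*(-5) = -45)
M(Y) = -276/55 (M(Y) = -5 + 1/(-10 - 45) = -5 + 1/(-55) = -5 - 1/55 = -276/55)
(M(K(0, 0)) + b(2))² = (-276/55 + 2*2/(-10 + 2))² = (-276/55 + 2*2/(-8))² = (-276/55 + 2*2*(-⅛))² = (-276/55 - ½)² = (-607/110)² = 368449/12100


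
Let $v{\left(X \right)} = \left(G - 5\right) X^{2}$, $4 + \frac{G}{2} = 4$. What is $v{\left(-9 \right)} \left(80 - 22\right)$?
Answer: $-23490$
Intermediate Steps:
$G = 0$ ($G = -8 + 2 \cdot 4 = -8 + 8 = 0$)
$v{\left(X \right)} = - 5 X^{2}$ ($v{\left(X \right)} = \left(0 - 5\right) X^{2} = - 5 X^{2}$)
$v{\left(-9 \right)} \left(80 - 22\right) = - 5 \left(-9\right)^{2} \left(80 - 22\right) = \left(-5\right) 81 \cdot 58 = \left(-405\right) 58 = -23490$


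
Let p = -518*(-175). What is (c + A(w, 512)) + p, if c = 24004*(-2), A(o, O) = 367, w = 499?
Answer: 43009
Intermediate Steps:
c = -48008
p = 90650
(c + A(w, 512)) + p = (-48008 + 367) + 90650 = -47641 + 90650 = 43009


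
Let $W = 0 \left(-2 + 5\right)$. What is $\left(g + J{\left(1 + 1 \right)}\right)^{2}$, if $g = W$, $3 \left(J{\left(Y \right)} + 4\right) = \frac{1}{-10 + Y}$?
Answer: $\frac{9409}{576} \approx 16.335$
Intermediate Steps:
$J{\left(Y \right)} = -4 + \frac{1}{3 \left(-10 + Y\right)}$
$W = 0$ ($W = 0 \cdot 3 = 0$)
$g = 0$
$\left(g + J{\left(1 + 1 \right)}\right)^{2} = \left(0 + \frac{121 - 12 \left(1 + 1\right)}{3 \left(-10 + \left(1 + 1\right)\right)}\right)^{2} = \left(0 + \frac{121 - 24}{3 \left(-10 + 2\right)}\right)^{2} = \left(0 + \frac{121 - 24}{3 \left(-8\right)}\right)^{2} = \left(0 + \frac{1}{3} \left(- \frac{1}{8}\right) 97\right)^{2} = \left(0 - \frac{97}{24}\right)^{2} = \left(- \frac{97}{24}\right)^{2} = \frac{9409}{576}$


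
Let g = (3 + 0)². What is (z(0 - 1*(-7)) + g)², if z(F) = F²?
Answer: 3364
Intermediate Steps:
g = 9 (g = 3² = 9)
(z(0 - 1*(-7)) + g)² = ((0 - 1*(-7))² + 9)² = ((0 + 7)² + 9)² = (7² + 9)² = (49 + 9)² = 58² = 3364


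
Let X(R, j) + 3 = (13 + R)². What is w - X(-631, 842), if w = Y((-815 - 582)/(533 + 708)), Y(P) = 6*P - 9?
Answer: -473983512/1241 ≈ -3.8194e+5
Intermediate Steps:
Y(P) = -9 + 6*P
X(R, j) = -3 + (13 + R)²
w = -19551/1241 (w = -9 + 6*((-815 - 582)/(533 + 708)) = -9 + 6*(-1397/1241) = -9 - 8382/1241 = -19551/1241 ≈ -15.754)
w - X(-631, 842) = -19551/1241 - (-3 + (13 - 631)²) = -19551/1241 - (-3 + (-618)²) = -19551/1241 - (-3 + 381924) = -19551/1241 - 1*381921 = -19551/1241 - 381921 = -473983512/1241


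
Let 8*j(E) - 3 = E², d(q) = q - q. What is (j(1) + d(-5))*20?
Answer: 10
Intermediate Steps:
d(q) = 0
j(E) = 3/8 + E²/8
(j(1) + d(-5))*20 = ((3/8 + (⅛)*1²) + 0)*20 = ((3/8 + (⅛)*1) + 0)*20 = ((3/8 + ⅛) + 0)*20 = (½ + 0)*20 = (½)*20 = 10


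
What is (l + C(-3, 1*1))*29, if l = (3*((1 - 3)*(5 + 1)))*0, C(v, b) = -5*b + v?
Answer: -232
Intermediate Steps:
C(v, b) = v - 5*b
l = 0 (l = (3*(-2*6))*0 = (3*(-12))*0 = -36*0 = 0)
(l + C(-3, 1*1))*29 = (0 + (-3 - 5))*29 = (0 - 8)*29 = -8*29 = -232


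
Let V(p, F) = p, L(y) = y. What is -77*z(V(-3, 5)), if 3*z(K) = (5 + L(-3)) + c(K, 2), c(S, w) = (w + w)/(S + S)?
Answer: -308/9 ≈ -34.222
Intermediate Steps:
c(S, w) = w/S (c(S, w) = (2*w)/((2*S)) = (2*w)*(1/(2*S)) = w/S)
z(K) = 2/3 + 2/(3*K) (z(K) = ((5 - 3) + 2/K)/3 = (2 + 2/K)/3 = 2/3 + 2/(3*K))
-77*z(V(-3, 5)) = -154*(1 - 3)/(3*(-3)) = -154*(-1)*(-2)/(3*3) = -77*4/9 = -308/9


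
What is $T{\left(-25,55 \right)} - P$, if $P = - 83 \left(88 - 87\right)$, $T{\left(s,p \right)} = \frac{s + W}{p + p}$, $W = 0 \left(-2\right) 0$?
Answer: $\frac{1821}{22} \approx 82.773$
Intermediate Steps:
$W = 0$ ($W = 0 \cdot 0 = 0$)
$T{\left(s,p \right)} = \frac{s}{2 p}$ ($T{\left(s,p \right)} = \frac{s + 0}{p + p} = \frac{s}{2 p}$)
$P = -83$ ($P = \left(-83\right) 1 = -83$)
$T{\left(-25,55 \right)} - P = \frac{1}{2} \left(-25\right) \frac{1}{55} - -83 = \frac{1}{2} \left(-25\right) \frac{1}{55} + 83 = - \frac{5}{22} + 83 = \frac{1821}{22}$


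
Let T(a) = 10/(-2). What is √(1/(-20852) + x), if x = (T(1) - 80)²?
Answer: √785368158887/10426 ≈ 85.000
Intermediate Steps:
T(a) = -5 (T(a) = 10*(-½) = -5)
x = 7225 (x = (-5 - 80)² = (-85)² = 7225)
√(1/(-20852) + x) = √(1/(-20852) + 7225) = √(-1/20852 + 7225) = √(150655699/20852) = √785368158887/10426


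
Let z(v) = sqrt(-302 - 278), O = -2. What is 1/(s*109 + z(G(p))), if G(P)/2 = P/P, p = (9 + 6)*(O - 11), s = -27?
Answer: -2943/8661829 - 2*I*sqrt(145)/8661829 ≈ -0.00033977 - 2.7804e-6*I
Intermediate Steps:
p = -195 (p = (9 + 6)*(-2 - 11) = 15*(-13) = -195)
G(P) = 2 (G(P) = 2*(P/P) = 2*1 = 2)
z(v) = 2*I*sqrt(145) (z(v) = sqrt(-580) = 2*I*sqrt(145))
1/(s*109 + z(G(p))) = 1/(-27*109 + 2*I*sqrt(145)) = 1/(-2943 + 2*I*sqrt(145))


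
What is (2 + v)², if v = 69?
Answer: 5041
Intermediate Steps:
(2 + v)² = (2 + 69)² = 71² = 5041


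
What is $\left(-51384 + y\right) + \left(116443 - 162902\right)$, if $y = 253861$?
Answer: $156018$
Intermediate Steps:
$\left(-51384 + y\right) + \left(116443 - 162902\right) = \left(-51384 + 253861\right) + \left(116443 - 162902\right) = 202477 - 46459 = 156018$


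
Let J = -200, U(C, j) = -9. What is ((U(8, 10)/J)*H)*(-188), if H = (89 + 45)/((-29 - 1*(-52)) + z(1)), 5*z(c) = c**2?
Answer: -28341/580 ≈ -48.864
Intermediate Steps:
z(c) = c**2/5
H = 335/58 (H = (89 + 45)/((-29 - 1*(-52)) + (1/5)*1**2) = 134/((-29 + 52) + (1/5)*1) = 134/(23 + 1/5) = 134/(116/5) = 134*(5/116) = 335/58 ≈ 5.7759)
((U(8, 10)/J)*H)*(-188) = (-9/(-200)*(335/58))*(-188) = (-9*(-1/200)*(335/58))*(-188) = ((9/200)*(335/58))*(-188) = (603/2320)*(-188) = -28341/580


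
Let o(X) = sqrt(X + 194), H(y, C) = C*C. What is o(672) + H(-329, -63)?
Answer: 3969 + sqrt(866) ≈ 3998.4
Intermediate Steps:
H(y, C) = C**2
o(X) = sqrt(194 + X)
o(672) + H(-329, -63) = sqrt(194 + 672) + (-63)**2 = sqrt(866) + 3969 = 3969 + sqrt(866)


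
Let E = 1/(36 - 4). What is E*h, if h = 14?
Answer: 7/16 ≈ 0.43750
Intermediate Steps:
E = 1/32 ≈ 0.031250
E*h = (1/32)*14 = 7/16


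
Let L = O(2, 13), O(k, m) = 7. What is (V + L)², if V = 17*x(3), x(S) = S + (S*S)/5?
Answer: 196249/25 ≈ 7850.0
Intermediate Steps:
x(S) = S + S²/5 (x(S) = S + S²*(⅕) = S + S²/5)
L = 7
V = 408/5 (V = 17*((⅕)*3*(5 + 3)) = 17*((⅕)*3*8) = 17*(24/5) = 408/5 ≈ 81.600)
(V + L)² = (408/5 + 7)² = (443/5)² = 196249/25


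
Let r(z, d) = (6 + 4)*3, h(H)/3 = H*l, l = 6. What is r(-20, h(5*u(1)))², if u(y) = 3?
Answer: 900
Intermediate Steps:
h(H) = 18*H (h(H) = 3*(H*6) = 3*(6*H) = 18*H)
r(z, d) = 30 (r(z, d) = 10*3 = 30)
r(-20, h(5*u(1)))² = 30² = 900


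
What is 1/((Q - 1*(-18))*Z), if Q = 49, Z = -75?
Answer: -1/5025 ≈ -0.00019901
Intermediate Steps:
1/((Q - 1*(-18))*Z) = 1/((49 - 1*(-18))*(-75)) = 1/((49 + 18)*(-75)) = 1/(67*(-75)) = 1/(-5025) = -1/5025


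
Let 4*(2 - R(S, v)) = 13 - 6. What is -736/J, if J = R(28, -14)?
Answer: -2944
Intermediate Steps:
R(S, v) = ¼ (R(S, v) = 2 - (13 - 6)/4 = 2 - ¼*7 = 2 - 7/4 = ¼)
J = ¼ ≈ 0.25000
-736/J = -736/¼ = -736*4 = -2944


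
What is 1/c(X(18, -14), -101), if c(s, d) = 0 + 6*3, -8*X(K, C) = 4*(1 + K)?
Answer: 1/18 ≈ 0.055556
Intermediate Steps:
X(K, C) = -½ - K/2 (X(K, C) = -(1 + K)/2 = -(4 + 4*K)/8 = -½ - K/2)
c(s, d) = 18 (c(s, d) = 0 + 18 = 18)
1/c(X(18, -14), -101) = 1/18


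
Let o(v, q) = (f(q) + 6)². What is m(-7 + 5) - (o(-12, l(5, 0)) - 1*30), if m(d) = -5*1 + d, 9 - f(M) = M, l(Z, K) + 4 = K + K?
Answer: -338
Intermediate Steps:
l(Z, K) = -4 + 2*K (l(Z, K) = -4 + (K + K) = -4 + 2*K)
f(M) = 9 - M
o(v, q) = (15 - q)² (o(v, q) = ((9 - q) + 6)² = (15 - q)²)
m(d) = -5 + d
m(-7 + 5) - (o(-12, l(5, 0)) - 1*30) = (-5 + (-7 + 5)) - ((-15 + (-4 + 2*0))² - 1*30) = (-5 - 2) - ((-15 + (-4 + 0))² - 30) = -7 - ((-15 - 4)² - 30) = -7 - ((-19)² - 30) = -7 - (361 - 30) = -7 - 1*331 = -7 - 331 = -338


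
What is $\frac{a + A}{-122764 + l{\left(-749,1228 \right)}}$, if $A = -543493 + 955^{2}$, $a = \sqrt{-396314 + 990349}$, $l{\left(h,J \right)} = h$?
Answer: $- \frac{122844}{41171} - \frac{\sqrt{3515}}{9501} \approx -2.99$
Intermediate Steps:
$a = 13 \sqrt{3515}$ ($a = \sqrt{594035} = 13 \sqrt{3515} \approx 770.74$)
$A = 368532$ ($A = -543493 + 912025 = 368532$)
$\frac{a + A}{-122764 + l{\left(-749,1228 \right)}} = \frac{13 \sqrt{3515} + 368532}{-122764 - 749} = \frac{368532 + 13 \sqrt{3515}}{-123513} = \left(368532 + 13 \sqrt{3515}\right) \left(- \frac{1}{123513}\right) = - \frac{122844}{41171} - \frac{\sqrt{3515}}{9501}$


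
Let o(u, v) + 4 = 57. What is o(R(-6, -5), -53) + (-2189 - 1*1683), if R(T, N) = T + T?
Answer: -3819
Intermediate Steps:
R(T, N) = 2*T
o(u, v) = 53 (o(u, v) = -4 + 57 = 53)
o(R(-6, -5), -53) + (-2189 - 1*1683) = 53 + (-2189 - 1*1683) = 53 + (-2189 - 1683) = 53 - 3872 = -3819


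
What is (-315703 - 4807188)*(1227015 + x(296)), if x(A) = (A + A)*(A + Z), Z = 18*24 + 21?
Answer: -8557394952893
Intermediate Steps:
Z = 453 (Z = 432 + 21 = 453)
x(A) = 2*A*(453 + A) (x(A) = (A + A)*(A + 453) = (2*A)*(453 + A) = 2*A*(453 + A))
(-315703 - 4807188)*(1227015 + x(296)) = (-315703 - 4807188)*(1227015 + 2*296*(453 + 296)) = -5122891*(1227015 + 2*296*749) = -5122891*(1227015 + 443408) = -5122891*1670423 = -8557394952893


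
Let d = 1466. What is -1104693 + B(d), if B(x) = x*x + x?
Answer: 1045929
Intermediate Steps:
B(x) = x + x**2 (B(x) = x**2 + x = x + x**2)
-1104693 + B(d) = -1104693 + 1466*(1 + 1466) = -1104693 + 1466*1467 = -1104693 + 2150622 = 1045929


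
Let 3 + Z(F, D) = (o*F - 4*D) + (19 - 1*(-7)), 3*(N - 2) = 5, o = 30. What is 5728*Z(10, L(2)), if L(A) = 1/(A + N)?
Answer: 31383712/17 ≈ 1.8461e+6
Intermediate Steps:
N = 11/3 (N = 2 + (⅓)*5 = 2 + 5/3 = 11/3 ≈ 3.6667)
L(A) = 1/(11/3 + A) (L(A) = 1/(A + 11/3) = 1/(11/3 + A))
Z(F, D) = 23 - 4*D + 30*F (Z(F, D) = -3 + ((30*F - 4*D) + (19 - 1*(-7))) = -3 + ((-4*D + 30*F) + (19 + 7)) = -3 + ((-4*D + 30*F) + 26) = -3 + (26 - 4*D + 30*F) = 23 - 4*D + 30*F)
5728*Z(10, L(2)) = 5728*(23 - 12/(11 + 3*2) + 30*10) = 5728*(23 - 12/(11 + 6) + 300) = 5728*(23 - 12/17 + 300) = 5728*(5479/17) = 31383712/17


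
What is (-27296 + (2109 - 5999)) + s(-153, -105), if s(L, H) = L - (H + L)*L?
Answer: -70813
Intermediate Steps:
s(L, H) = L - L*(H + L)
(-27296 + (2109 - 5999)) + s(-153, -105) = (-27296 + (2109 - 5999)) - 153*(1 - 1*(-105) - 1*(-153)) = (-27296 - 3890) - 153*(1 + 105 + 153) = -31186 - 153*259 = -31186 - 39627 = -70813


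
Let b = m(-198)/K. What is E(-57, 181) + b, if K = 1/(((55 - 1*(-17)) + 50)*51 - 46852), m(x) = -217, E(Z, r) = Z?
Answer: 8816653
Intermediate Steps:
K = -1/40630 (K = 1/(((55 + 17) + 50)*51 - 46852) = 1/((72 + 50)*51 - 46852) = 1/(122*51 - 46852) = 1/(6222 - 46852) = 1/(-40630) = -1/40630 ≈ -2.4612e-5)
b = 8816710 (b = -217/(-1/40630) = -217*(-40630) = 8816710)
E(-57, 181) + b = -57 + 8816710 = 8816653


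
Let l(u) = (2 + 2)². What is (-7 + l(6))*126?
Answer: 1134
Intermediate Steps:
l(u) = 16 (l(u) = 4² = 16)
(-7 + l(6))*126 = (-7 + 16)*126 = 9*126 = 1134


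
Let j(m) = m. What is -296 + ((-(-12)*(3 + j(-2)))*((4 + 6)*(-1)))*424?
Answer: -51176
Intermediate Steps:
-296 + ((-(-12)*(3 + j(-2)))*((4 + 6)*(-1)))*424 = -296 + ((-(-12)*(3 - 2))*((4 + 6)*(-1)))*424 = -296 + ((-(-12))*(10*(-1)))*424 = -296 + (-6*(-2)*(-10))*424 = -296 + (12*(-10))*424 = -296 - 120*424 = -296 - 50880 = -51176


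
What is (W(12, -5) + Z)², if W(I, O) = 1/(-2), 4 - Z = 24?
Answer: 1681/4 ≈ 420.25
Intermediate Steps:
Z = -20 (Z = 4 - 1*24 = 4 - 24 = -20)
W(I, O) = -½
(W(12, -5) + Z)² = (-½ - 20)² = (-41/2)² = 1681/4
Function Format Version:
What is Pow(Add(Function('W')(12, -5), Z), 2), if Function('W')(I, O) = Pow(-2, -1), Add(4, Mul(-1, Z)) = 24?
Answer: Rational(1681, 4) ≈ 420.25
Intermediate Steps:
Z = -20 (Z = Add(4, Mul(-1, 24)) = Add(4, -24) = -20)
Function('W')(I, O) = Rational(-1, 2)
Pow(Add(Function('W')(12, -5), Z), 2) = Pow(Add(Rational(-1, 2), -20), 2) = Pow(Rational(-41, 2), 2) = Rational(1681, 4)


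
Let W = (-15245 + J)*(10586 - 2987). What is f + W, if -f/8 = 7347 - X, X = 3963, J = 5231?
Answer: -76123458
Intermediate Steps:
f = -27072 (f = -8*(7347 - 1*3963) = -8*(7347 - 3963) = -8*3384 = -27072)
W = -76096386 (W = (-15245 + 5231)*(10586 - 2987) = -10014*7599 = -76096386)
f + W = -27072 - 76096386 = -76123458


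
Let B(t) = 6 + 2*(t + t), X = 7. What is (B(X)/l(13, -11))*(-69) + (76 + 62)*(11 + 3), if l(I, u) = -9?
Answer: 6578/3 ≈ 2192.7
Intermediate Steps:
B(t) = 6 + 4*t (B(t) = 6 + 2*(2*t) = 6 + 4*t)
(B(X)/l(13, -11))*(-69) + (76 + 62)*(11 + 3) = ((6 + 4*7)/(-9))*(-69) + (76 + 62)*(11 + 3) = ((6 + 28)*(-1/9))*(-69) + 138*14 = (34*(-1/9))*(-69) + 1932 = -34/9*(-69) + 1932 = 782/3 + 1932 = 6578/3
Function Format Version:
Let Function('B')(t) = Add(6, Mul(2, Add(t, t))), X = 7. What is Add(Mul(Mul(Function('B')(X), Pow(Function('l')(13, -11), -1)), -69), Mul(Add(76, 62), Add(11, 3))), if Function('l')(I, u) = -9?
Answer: Rational(6578, 3) ≈ 2192.7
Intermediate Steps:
Function('B')(t) = Add(6, Mul(4, t)) (Function('B')(t) = Add(6, Mul(2, Mul(2, t))) = Add(6, Mul(4, t)))
Add(Mul(Mul(Function('B')(X), Pow(Function('l')(13, -11), -1)), -69), Mul(Add(76, 62), Add(11, 3))) = Add(Mul(Mul(Add(6, Mul(4, 7)), Pow(-9, -1)), -69), Mul(Add(76, 62), Add(11, 3))) = Add(Mul(Mul(Add(6, 28), Rational(-1, 9)), -69), Mul(138, 14)) = Add(Mul(Mul(34, Rational(-1, 9)), -69), 1932) = Add(Mul(Rational(-34, 9), -69), 1932) = Add(Rational(782, 3), 1932) = Rational(6578, 3)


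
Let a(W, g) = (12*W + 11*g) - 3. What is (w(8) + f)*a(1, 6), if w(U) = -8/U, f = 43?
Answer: 3150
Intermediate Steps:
a(W, g) = -3 + 11*g + 12*W (a(W, g) = (11*g + 12*W) - 3 = -3 + 11*g + 12*W)
(w(8) + f)*a(1, 6) = (-8/8 + 43)*(-3 + 11*6 + 12*1) = (-8*1/8 + 43)*(-3 + 66 + 12) = (-1 + 43)*75 = 42*75 = 3150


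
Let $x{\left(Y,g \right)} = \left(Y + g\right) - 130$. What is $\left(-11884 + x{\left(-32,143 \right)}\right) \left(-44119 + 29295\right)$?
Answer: $176450072$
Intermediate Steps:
$x{\left(Y,g \right)} = -130 + Y + g$
$\left(-11884 + x{\left(-32,143 \right)}\right) \left(-44119 + 29295\right) = \left(-11884 - 19\right) \left(-44119 + 29295\right) = \left(-11884 - 19\right) \left(-14824\right) = \left(-11903\right) \left(-14824\right) = 176450072$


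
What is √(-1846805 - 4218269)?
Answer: I*√6065074 ≈ 2462.7*I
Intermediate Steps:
√(-1846805 - 4218269) = √(-6065074) = I*√6065074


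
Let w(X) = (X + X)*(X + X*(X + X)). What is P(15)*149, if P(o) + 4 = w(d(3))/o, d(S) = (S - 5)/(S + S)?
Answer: -241082/405 ≈ -595.26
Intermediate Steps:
d(S) = (-5 + S)/(2*S) (d(S) = (-5 + S)/((2*S)) = (-5 + S)*(1/(2*S)) = (-5 + S)/(2*S))
w(X) = 2*X*(X + 2*X²) (w(X) = (2*X)*(X + X*(2*X)) = (2*X)*(X + 2*X²) = 2*X*(X + 2*X²))
P(o) = -4 + 2/(27*o) (P(o) = -4 + (((½)*(-5 + 3)/3)²*(2 + 4*((½)*(-5 + 3)/3)))/o = -4 + (((½)*(⅓)*(-2))²*(2 + 4*((½)*(⅓)*(-2))))/o = -4 + ((-⅓)²*(2 + 4*(-⅓)))/o = -4 + ((2 - 4/3)/9)/o = -4 + ((⅑)*(⅔))/o = -4 + 2/(27*o))
P(15)*149 = (-4 + (2/27)/15)*149 = (-4 + (2/27)*(1/15))*149 = (-4 + 2/405)*149 = -1618/405*149 = -241082/405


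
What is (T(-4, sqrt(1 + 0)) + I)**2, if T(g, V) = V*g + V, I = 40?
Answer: 1369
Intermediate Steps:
T(g, V) = V + V*g
(T(-4, sqrt(1 + 0)) + I)**2 = (sqrt(1 + 0)*(1 - 4) + 40)**2 = (sqrt(1)*(-3) + 40)**2 = (1*(-3) + 40)**2 = (-3 + 40)**2 = 37**2 = 1369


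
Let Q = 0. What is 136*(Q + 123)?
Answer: 16728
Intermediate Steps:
136*(Q + 123) = 136*(0 + 123) = 136*123 = 16728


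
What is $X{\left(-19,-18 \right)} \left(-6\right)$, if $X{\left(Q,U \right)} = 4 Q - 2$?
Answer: $468$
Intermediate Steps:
$X{\left(Q,U \right)} = -2 + 4 Q$
$X{\left(-19,-18 \right)} \left(-6\right) = \left(-2 + 4 \left(-19\right)\right) \left(-6\right) = \left(-2 - 76\right) \left(-6\right) = \left(-78\right) \left(-6\right) = 468$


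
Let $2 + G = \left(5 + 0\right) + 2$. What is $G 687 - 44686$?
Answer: $-41251$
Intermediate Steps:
$G = 5$ ($G = -2 + \left(\left(5 + 0\right) + 2\right) = -2 + \left(5 + 2\right) = -2 + 7 = 5$)
$G 687 - 44686 = 5 \cdot 687 - 44686 = 3435 - 44686 = -41251$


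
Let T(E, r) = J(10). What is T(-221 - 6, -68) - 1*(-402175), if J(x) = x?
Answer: 402185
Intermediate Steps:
T(E, r) = 10
T(-221 - 6, -68) - 1*(-402175) = 10 - 1*(-402175) = 10 + 402175 = 402185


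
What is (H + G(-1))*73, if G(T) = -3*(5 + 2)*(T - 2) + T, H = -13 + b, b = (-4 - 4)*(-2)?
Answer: 4745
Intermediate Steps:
b = 16 (b = -8*(-2) = 16)
H = 3 (H = -13 + 16 = 3)
G(T) = 42 - 20*T (G(T) = -21*(-2 + T) + T = -3*(-14 + 7*T) + T = (42 - 21*T) + T = 42 - 20*T)
(H + G(-1))*73 = (3 + (42 - 20*(-1)))*73 = (3 + (42 + 20))*73 = (3 + 62)*73 = 65*73 = 4745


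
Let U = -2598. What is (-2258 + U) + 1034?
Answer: -3822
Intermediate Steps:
(-2258 + U) + 1034 = (-2258 - 2598) + 1034 = -4856 + 1034 = -3822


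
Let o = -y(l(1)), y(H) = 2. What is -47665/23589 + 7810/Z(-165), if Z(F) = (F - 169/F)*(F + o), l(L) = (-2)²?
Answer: -92484641615/53291702664 ≈ -1.7354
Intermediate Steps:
l(L) = 4
o = -2 (o = -1*2 = -2)
Z(F) = (-2 + F)*(F - 169/F) (Z(F) = (F - 169/F)*(F - 2) = (F - 169/F)*(-2 + F) = (-2 + F)*(F - 169/F))
-47665/23589 + 7810/Z(-165) = -47665/23589 + 7810/(-169 + (-165)² - 2*(-165) + 338/(-165)) = -47665*1/23589 + 7810/(-169 + 27225 + 330 + 338*(-1/165)) = -47665/23589 + 7810/(-169 + 27225 + 330 - 338/165) = -47665/23589 + 7810/(4518352/165) = -47665/23589 + 7810*(165/4518352) = -47665/23589 + 644325/2259176 = -92484641615/53291702664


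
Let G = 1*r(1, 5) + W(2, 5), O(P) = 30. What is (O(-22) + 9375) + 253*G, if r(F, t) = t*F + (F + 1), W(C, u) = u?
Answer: 12441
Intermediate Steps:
r(F, t) = 1 + F + F*t (r(F, t) = F*t + (1 + F) = 1 + F + F*t)
G = 12 (G = 1*(1 + 1 + 1*5) + 5 = 1*(1 + 1 + 5) + 5 = 1*7 + 5 = 7 + 5 = 12)
(O(-22) + 9375) + 253*G = (30 + 9375) + 253*12 = 9405 + 3036 = 12441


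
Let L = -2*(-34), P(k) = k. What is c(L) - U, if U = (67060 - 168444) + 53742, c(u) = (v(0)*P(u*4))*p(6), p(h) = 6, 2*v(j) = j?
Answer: 47642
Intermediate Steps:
v(j) = j/2
L = 68
c(u) = 0 (c(u) = (((½)*0)*(u*4))*6 = (0*(4*u))*6 = 0*6 = 0)
U = -47642 (U = -101384 + 53742 = -47642)
c(L) - U = 0 - 1*(-47642) = 0 + 47642 = 47642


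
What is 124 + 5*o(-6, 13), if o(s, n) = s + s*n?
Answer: -296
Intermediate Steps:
o(s, n) = s + n*s
124 + 5*o(-6, 13) = 124 + 5*(-6*(1 + 13)) = 124 + 5*(-6*14) = 124 + 5*(-84) = 124 - 420 = -296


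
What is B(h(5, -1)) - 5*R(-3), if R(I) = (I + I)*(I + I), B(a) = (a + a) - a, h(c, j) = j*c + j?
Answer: -186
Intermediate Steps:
h(c, j) = j + c*j (h(c, j) = c*j + j = j + c*j)
B(a) = a (B(a) = 2*a - a = a)
R(I) = 4*I**2 (R(I) = (2*I)*(2*I) = 4*I**2)
B(h(5, -1)) - 5*R(-3) = -(1 + 5) - 20*(-3)**2 = -1*6 - 20*9 = -6 - 5*36 = -6 - 180 = -186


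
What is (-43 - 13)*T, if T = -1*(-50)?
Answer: -2800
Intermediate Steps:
T = 50
(-43 - 13)*T = (-43 - 13)*50 = -56*50 = -2800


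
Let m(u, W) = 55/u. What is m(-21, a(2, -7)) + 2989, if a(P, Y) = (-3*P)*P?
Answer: 62714/21 ≈ 2986.4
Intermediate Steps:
a(P, Y) = -3*P²
m(-21, a(2, -7)) + 2989 = 55/(-21) + 2989 = 55*(-1/21) + 2989 = -55/21 + 2989 = 62714/21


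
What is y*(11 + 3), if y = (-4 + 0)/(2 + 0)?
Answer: -28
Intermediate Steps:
y = -2 (y = -4/2 = -4*1/2 = -2)
y*(11 + 3) = -2*(11 + 3) = -2*14 = -28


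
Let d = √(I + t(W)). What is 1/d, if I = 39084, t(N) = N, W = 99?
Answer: √39183/39183 ≈ 0.0050519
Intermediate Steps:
d = √39183 (d = √(39084 + 99) = √39183 ≈ 197.95)
1/d = 1/(√39183) = √39183/39183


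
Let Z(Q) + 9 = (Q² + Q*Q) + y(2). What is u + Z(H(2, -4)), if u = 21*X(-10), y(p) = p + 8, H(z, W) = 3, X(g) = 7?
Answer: 166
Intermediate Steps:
y(p) = 8 + p
Z(Q) = 1 + 2*Q² (Z(Q) = -9 + ((Q² + Q*Q) + (8 + 2)) = -9 + ((Q² + Q²) + 10) = -9 + (2*Q² + 10) = -9 + (10 + 2*Q²) = 1 + 2*Q²)
u = 147 (u = 21*7 = 147)
u + Z(H(2, -4)) = 147 + (1 + 2*3²) = 147 + (1 + 2*9) = 147 + (1 + 18) = 147 + 19 = 166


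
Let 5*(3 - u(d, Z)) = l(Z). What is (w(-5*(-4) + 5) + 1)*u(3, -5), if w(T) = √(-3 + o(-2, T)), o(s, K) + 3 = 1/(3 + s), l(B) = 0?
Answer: 3 + 3*I*√5 ≈ 3.0 + 6.7082*I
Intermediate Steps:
u(d, Z) = 3 (u(d, Z) = 3 - ⅕*0 = 3 + 0 = 3)
o(s, K) = -3 + 1/(3 + s)
w(T) = I*√5 (w(T) = √(-3 + (-8 - 3*(-2))/(3 - 2)) = √(-3 + (-8 + 6)/1) = √(-3 + 1*(-2)) = √(-3 - 2) = √(-5) = I*√5)
(w(-5*(-4) + 5) + 1)*u(3, -5) = (I*√5 + 1)*3 = (1 + I*√5)*3 = 3 + 3*I*√5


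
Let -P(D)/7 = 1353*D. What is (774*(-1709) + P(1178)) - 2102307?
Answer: -14581911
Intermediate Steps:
P(D) = -9471*D
(774*(-1709) + P(1178)) - 2102307 = (774*(-1709) - 9471*1178) - 2102307 = (-1322766 - 11156838) - 2102307 = -12479604 - 2102307 = -14581911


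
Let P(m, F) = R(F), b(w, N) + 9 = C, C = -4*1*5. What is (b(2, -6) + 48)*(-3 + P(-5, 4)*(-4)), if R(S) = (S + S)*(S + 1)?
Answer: -3097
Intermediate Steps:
C = -20 (C = -4*5 = -20)
R(S) = 2*S*(1 + S) (R(S) = (2*S)*(1 + S) = 2*S*(1 + S))
b(w, N) = -29 (b(w, N) = -9 - 20 = -29)
P(m, F) = 2*F*(1 + F)
(b(2, -6) + 48)*(-3 + P(-5, 4)*(-4)) = (-29 + 48)*(-3 + (2*4*(1 + 4))*(-4)) = 19*(-3 + (2*4*5)*(-4)) = 19*(-3 + 40*(-4)) = 19*(-3 - 160) = 19*(-163) = -3097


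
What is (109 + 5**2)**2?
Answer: 17956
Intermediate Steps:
(109 + 5**2)**2 = (109 + 25)**2 = 134**2 = 17956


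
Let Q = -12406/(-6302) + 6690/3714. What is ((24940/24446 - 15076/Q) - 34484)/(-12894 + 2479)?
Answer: 1729306248923888/468029207020495 ≈ 3.6949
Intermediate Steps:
Q = 7353022/1950469 (Q = -12406*(-1/6302) + 6690*(1/3714) = 6203/3151 + 1115/619 = 7353022/1950469 ≈ 3.7699)
((24940/24446 - 15076/Q) - 34484)/(-12894 + 2479) = ((24940/24446 - 15076/7353022/1950469) - 34484)/(-12894 + 2479) = ((24940*(1/24446) - 15076*1950469/7353022) - 34484)/(-10415) = ((12470/12223 - 14702635322/3676511) - 34484)*(-1/10415) = (-179664465448636/44937993953 - 34484)*(-1/10415) = -1729306248923888/44937993953*(-1/10415) = 1729306248923888/468029207020495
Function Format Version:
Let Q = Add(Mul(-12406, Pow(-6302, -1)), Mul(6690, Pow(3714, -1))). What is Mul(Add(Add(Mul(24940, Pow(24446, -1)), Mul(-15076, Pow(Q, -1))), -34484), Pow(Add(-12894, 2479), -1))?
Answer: Rational(1729306248923888, 468029207020495) ≈ 3.6949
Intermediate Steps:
Q = Rational(7353022, 1950469) (Q = Add(Mul(-12406, Rational(-1, 6302)), Mul(6690, Rational(1, 3714))) = Add(Rational(6203, 3151), Rational(1115, 619)) = Rational(7353022, 1950469) ≈ 3.7699)
Mul(Add(Add(Mul(24940, Pow(24446, -1)), Mul(-15076, Pow(Q, -1))), -34484), Pow(Add(-12894, 2479), -1)) = Mul(Add(Add(Mul(24940, Pow(24446, -1)), Mul(-15076, Pow(Rational(7353022, 1950469), -1))), -34484), Pow(Add(-12894, 2479), -1)) = Mul(Add(Add(Mul(24940, Rational(1, 24446)), Mul(-15076, Rational(1950469, 7353022))), -34484), Pow(-10415, -1)) = Mul(Add(Add(Rational(12470, 12223), Rational(-14702635322, 3676511)), -34484), Rational(-1, 10415)) = Mul(Add(Rational(-179664465448636, 44937993953), -34484), Rational(-1, 10415)) = Mul(Rational(-1729306248923888, 44937993953), Rational(-1, 10415)) = Rational(1729306248923888, 468029207020495)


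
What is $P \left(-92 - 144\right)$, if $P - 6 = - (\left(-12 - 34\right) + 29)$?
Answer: $-5428$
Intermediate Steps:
$P = 23$ ($P = 6 - \left(\left(-12 - 34\right) + 29\right) = 6 - \left(-46 + 29\right) = 6 - -17 = 6 + 17 = 23$)
$P \left(-92 - 144\right) = 23 \left(-92 - 144\right) = 23 \left(-236\right) = -5428$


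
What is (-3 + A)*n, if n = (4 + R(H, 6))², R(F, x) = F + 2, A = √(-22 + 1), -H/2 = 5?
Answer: -48 + 16*I*√21 ≈ -48.0 + 73.321*I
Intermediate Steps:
H = -10 (H = -2*5 = -10)
A = I*√21 (A = √(-21) = I*√21 ≈ 4.5826*I)
R(F, x) = 2 + F
n = 16 (n = (4 + (2 - 10))² = (4 - 8)² = (-4)² = 16)
(-3 + A)*n = (-3 + I*√21)*16 = -48 + 16*I*√21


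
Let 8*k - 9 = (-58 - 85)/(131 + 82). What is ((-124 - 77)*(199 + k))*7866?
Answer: -44911497285/142 ≈ -3.1628e+8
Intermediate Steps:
k = 887/852 (k = 9/8 + ((-58 - 85)/(131 + 82))/8 = 9/8 + (-143/213)/8 = 9/8 + (-143*1/213)/8 = 9/8 + (⅛)*(-143/213) = 9/8 - 143/1704 = 887/852 ≈ 1.0411)
((-124 - 77)*(199 + k))*7866 = ((-124 - 77)*(199 + 887/852))*7866 = -201*170435/852*7866 = -11419145/284*7866 = -44911497285/142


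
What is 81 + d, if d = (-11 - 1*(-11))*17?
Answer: 81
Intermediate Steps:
d = 0 (d = (-11 + 11)*17 = 0*17 = 0)
81 + d = 81 + 0 = 81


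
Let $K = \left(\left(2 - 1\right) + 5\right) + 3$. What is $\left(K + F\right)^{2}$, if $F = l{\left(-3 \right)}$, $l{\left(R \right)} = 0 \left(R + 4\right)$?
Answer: $81$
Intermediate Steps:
$l{\left(R \right)} = 0$ ($l{\left(R \right)} = 0 \left(4 + R\right) = 0$)
$F = 0$
$K = 9$ ($K = \left(\left(2 - 1\right) + 5\right) + 3 = \left(1 + 5\right) + 3 = 6 + 3 = 9$)
$\left(K + F\right)^{2} = \left(9 + 0\right)^{2} = 9^{2} = 81$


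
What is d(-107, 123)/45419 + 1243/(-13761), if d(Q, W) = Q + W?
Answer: -5112331/56819169 ≈ -0.089975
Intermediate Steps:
d(-107, 123)/45419 + 1243/(-13761) = (-107 + 123)/45419 + 1243/(-13761) = 16*(1/45419) + 1243*(-1/13761) = 16/45419 - 113/1251 = -5112331/56819169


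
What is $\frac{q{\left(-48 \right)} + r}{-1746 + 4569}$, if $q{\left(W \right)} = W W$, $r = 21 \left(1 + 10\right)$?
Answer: $\frac{845}{941} \approx 0.89798$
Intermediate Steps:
$r = 231$ ($r = 21 \cdot 11 = 231$)
$q{\left(W \right)} = W^{2}$
$\frac{q{\left(-48 \right)} + r}{-1746 + 4569} = \frac{\left(-48\right)^{2} + 231}{-1746 + 4569} = \frac{2304 + 231}{2823} = 2535 \cdot \frac{1}{2823} = \frac{845}{941}$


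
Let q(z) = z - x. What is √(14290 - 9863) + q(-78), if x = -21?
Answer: -57 + √4427 ≈ 9.5357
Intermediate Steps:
q(z) = 21 + z (q(z) = z - 1*(-21) = z + 21 = 21 + z)
√(14290 - 9863) + q(-78) = √(14290 - 9863) + (21 - 78) = √4427 - 57 = -57 + √4427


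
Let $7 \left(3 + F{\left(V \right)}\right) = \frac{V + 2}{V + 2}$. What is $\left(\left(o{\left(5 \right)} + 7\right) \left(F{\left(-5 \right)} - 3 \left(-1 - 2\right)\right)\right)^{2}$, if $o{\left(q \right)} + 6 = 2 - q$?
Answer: $\frac{7396}{49} \approx 150.94$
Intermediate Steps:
$o{\left(q \right)} = -4 - q$ ($o{\left(q \right)} = -6 - \left(-2 + q\right) = -4 - q$)
$F{\left(V \right)} = - \frac{20}{7}$ ($F{\left(V \right)} = -3 + \frac{\left(V + 2\right) \frac{1}{V + 2}}{7} = -3 + \frac{\left(2 + V\right) \frac{1}{2 + V}}{7} = -3 + \frac{1}{7} \cdot 1 = -3 + \frac{1}{7} = - \frac{20}{7}$)
$\left(\left(o{\left(5 \right)} + 7\right) \left(F{\left(-5 \right)} - 3 \left(-1 - 2\right)\right)\right)^{2} = \left(\left(\left(-4 - 5\right) + 7\right) \left(- \frac{20}{7} - 3 \left(-1 - 2\right)\right)\right)^{2} = \left(\left(\left(-4 - 5\right) + 7\right) \left(- \frac{20}{7} - -9\right)\right)^{2} = \left(\left(-9 + 7\right) \left(- \frac{20}{7} + 9\right)\right)^{2} = \left(\left(-2\right) \frac{43}{7}\right)^{2} = \left(- \frac{86}{7}\right)^{2} = \frac{7396}{49}$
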